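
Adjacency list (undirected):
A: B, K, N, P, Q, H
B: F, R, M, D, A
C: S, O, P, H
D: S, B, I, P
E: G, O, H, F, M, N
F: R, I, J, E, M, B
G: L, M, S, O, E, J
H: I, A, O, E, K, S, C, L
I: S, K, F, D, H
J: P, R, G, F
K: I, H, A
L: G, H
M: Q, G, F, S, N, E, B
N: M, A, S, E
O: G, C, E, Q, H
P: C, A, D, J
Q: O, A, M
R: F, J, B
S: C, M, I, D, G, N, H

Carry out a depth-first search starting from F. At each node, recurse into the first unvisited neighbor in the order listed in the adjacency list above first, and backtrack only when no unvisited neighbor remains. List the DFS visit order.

F, R, J, P, C, S, M, Q, O, G, L, H, I, K, A, B, D, N, E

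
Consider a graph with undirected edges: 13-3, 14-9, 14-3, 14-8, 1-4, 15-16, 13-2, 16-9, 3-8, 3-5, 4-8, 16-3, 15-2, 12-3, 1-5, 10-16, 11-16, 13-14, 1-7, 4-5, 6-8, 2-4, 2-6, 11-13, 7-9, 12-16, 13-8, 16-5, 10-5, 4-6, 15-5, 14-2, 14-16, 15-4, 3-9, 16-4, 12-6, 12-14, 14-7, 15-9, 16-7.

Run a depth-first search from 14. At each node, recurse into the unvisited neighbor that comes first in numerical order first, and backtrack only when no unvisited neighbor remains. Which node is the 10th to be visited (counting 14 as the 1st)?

16

Visit 14
14 → 2
2 → 4
4 → 1
1 → 5
5 → 3
3 → 8
8 → 6
6 → 12
12 → 16
16 → 7
7 → 9
9 → 15
16 → 10
16 → 11
11 → 13

Visit order: 14, 2, 4, 1, 5, 3, 8, 6, 12, 16, 7, 9, 15, 10, 11, 13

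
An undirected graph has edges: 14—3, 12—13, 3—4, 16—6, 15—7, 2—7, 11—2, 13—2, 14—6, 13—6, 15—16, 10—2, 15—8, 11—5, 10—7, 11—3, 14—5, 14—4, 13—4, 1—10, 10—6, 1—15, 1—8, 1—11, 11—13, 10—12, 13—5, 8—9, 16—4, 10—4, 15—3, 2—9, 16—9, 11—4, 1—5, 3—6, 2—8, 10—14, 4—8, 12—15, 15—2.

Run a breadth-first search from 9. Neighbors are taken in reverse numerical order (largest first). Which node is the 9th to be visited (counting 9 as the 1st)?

Visit 9; enqueue 16, 8, 2 → queue [16, 8, 2]
Visit 16; enqueue 15, 6, 4 → queue [8, 2, 15, 6, 4]
Visit 8; enqueue 1 → queue [2, 15, 6, 4, 1]
Visit 2; enqueue 13, 11, 10, 7 → queue [15, 6, 4, 1, 13, 11, 10, 7]
Visit 15; enqueue 12, 3 → queue [6, 4, 1, 13, 11, 10, 7, 12, 3]
Visit 6; enqueue 14 → queue [4, 1, 13, 11, 10, 7, 12, 3, 14]
Visit 4 → queue [1, 13, 11, 10, 7, 12, 3, 14]
Visit 1; enqueue 5 → queue [13, 11, 10, 7, 12, 3, 14, 5]
Visit 13 → queue [11, 10, 7, 12, 3, 14, 5]
Visit 11 → queue [10, 7, 12, 3, 14, 5]
Visit 10 → queue [7, 12, 3, 14, 5]
Visit 7 → queue [12, 3, 14, 5]
Visit 12 → queue [3, 14, 5]
Visit 3 → queue [14, 5]
Visit 14 → queue [5]
Visit 5 → queue []

Visit order: 9, 16, 8, 2, 15, 6, 4, 1, 13, 11, 10, 7, 12, 3, 14, 5

13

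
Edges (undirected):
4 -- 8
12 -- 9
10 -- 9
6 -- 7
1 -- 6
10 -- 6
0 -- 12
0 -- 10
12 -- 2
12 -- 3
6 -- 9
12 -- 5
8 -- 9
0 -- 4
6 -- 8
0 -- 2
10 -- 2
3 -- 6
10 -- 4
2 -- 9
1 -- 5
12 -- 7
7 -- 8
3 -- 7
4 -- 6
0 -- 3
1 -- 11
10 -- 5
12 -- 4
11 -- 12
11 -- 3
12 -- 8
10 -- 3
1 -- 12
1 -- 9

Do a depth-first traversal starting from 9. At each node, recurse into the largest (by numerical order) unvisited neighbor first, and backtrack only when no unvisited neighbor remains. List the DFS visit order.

9 12 11 3 10 6 8 7 4 0 2 1 5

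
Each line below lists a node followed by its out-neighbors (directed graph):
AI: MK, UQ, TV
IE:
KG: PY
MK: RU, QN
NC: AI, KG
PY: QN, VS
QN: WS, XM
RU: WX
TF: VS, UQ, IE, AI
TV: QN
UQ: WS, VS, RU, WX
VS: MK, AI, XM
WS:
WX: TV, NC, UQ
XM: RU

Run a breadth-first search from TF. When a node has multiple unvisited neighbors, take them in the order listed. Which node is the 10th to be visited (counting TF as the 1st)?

WX

Visit TF; enqueue VS, UQ, IE, AI → queue [VS, UQ, IE, AI]
Visit VS; enqueue MK, XM → queue [UQ, IE, AI, MK, XM]
Visit UQ; enqueue WS, RU, WX → queue [IE, AI, MK, XM, WS, RU, WX]
Visit IE → queue [AI, MK, XM, WS, RU, WX]
Visit AI; enqueue TV → queue [MK, XM, WS, RU, WX, TV]
Visit MK; enqueue QN → queue [XM, WS, RU, WX, TV, QN]
Visit XM → queue [WS, RU, WX, TV, QN]
Visit WS → queue [RU, WX, TV, QN]
Visit RU → queue [WX, TV, QN]
Visit WX; enqueue NC → queue [TV, QN, NC]
Visit TV → queue [QN, NC]
Visit QN → queue [NC]
Visit NC; enqueue KG → queue [KG]
Visit KG; enqueue PY → queue [PY]
Visit PY → queue []

Visit order: TF, VS, UQ, IE, AI, MK, XM, WS, RU, WX, TV, QN, NC, KG, PY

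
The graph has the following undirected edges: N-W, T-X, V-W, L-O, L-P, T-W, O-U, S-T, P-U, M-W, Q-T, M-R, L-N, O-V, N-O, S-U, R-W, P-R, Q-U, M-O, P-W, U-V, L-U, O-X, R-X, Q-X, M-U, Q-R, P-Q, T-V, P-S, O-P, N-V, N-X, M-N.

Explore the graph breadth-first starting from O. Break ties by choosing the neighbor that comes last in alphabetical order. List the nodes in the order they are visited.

O → X → V → U → P → N → M → L → T → R → Q → W → S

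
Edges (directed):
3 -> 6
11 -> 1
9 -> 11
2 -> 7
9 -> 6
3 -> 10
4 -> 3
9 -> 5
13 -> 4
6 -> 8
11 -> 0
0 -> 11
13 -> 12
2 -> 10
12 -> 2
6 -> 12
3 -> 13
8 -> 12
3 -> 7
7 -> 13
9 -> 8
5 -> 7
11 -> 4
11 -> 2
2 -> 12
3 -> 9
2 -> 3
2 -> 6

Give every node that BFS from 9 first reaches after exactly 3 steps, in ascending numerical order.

3, 10, 13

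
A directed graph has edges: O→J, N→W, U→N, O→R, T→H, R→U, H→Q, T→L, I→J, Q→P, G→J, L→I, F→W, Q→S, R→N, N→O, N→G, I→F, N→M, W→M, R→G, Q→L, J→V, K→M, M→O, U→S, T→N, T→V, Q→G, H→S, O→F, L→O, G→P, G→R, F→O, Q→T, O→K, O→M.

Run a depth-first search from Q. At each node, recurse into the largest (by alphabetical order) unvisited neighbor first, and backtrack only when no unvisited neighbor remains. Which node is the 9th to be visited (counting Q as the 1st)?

U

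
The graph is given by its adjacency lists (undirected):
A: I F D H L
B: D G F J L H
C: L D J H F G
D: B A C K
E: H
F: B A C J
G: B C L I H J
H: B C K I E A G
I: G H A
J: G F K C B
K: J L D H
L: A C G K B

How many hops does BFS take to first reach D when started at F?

Level 0: F
Level 1: A, B, C, J
Level 2: D, G, H, I, K, L
Level 3: E
D first appears at level 2.

2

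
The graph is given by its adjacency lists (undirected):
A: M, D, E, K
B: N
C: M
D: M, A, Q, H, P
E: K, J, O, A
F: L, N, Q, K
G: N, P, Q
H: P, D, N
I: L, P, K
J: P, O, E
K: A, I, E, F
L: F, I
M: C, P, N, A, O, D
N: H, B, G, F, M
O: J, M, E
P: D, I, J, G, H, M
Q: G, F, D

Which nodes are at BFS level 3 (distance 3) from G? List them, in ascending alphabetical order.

A, C, E, K, L, O

Level 0: G
Level 1: N, P, Q
Level 2: B, D, F, H, I, J, M
Level 3: A, C, E, K, L, O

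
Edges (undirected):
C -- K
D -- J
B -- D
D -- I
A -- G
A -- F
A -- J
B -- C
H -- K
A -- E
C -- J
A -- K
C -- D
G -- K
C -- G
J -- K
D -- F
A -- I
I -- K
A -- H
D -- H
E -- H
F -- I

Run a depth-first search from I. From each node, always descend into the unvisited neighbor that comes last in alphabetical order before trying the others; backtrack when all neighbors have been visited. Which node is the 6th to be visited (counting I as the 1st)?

E

Visit I
I → K
K → J
J → D
D → H
H → E
E → A
A → G
G → C
C → B
A → F

Visit order: I, K, J, D, H, E, A, G, C, B, F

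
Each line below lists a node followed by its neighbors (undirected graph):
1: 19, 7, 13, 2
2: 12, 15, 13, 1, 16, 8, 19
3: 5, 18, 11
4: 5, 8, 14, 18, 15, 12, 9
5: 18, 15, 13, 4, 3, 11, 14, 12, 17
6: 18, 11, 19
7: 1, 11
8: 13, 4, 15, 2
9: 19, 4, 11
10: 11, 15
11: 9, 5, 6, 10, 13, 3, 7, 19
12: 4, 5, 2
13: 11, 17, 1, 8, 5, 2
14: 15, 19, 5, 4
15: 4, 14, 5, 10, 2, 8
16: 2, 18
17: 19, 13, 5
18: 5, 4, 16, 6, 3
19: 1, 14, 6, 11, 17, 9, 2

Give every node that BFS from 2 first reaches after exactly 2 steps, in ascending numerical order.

4, 5, 6, 7, 9, 10, 11, 14, 17, 18

Level 0: 2
Level 1: 1, 8, 12, 13, 15, 16, 19
Level 2: 4, 5, 6, 7, 9, 10, 11, 14, 17, 18
Level 3: 3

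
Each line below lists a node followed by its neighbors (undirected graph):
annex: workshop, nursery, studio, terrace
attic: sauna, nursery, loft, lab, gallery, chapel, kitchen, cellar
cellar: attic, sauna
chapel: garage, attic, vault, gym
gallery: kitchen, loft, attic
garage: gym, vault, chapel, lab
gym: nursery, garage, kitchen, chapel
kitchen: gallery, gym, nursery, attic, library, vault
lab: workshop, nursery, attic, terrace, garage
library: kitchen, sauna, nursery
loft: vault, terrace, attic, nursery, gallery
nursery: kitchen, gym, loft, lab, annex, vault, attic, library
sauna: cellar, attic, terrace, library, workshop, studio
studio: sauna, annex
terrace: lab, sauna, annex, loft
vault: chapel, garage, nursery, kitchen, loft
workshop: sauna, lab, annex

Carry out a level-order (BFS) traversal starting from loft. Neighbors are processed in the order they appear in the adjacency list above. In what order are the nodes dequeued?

loft → vault → terrace → attic → nursery → gallery → chapel → garage → kitchen → lab → sauna → annex → cellar → gym → library → workshop → studio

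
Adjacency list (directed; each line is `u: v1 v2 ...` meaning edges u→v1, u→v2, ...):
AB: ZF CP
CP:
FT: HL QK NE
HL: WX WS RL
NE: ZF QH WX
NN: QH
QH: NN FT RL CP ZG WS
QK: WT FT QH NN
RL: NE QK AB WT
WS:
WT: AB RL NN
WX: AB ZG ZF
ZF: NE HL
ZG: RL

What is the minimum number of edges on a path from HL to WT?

Level 0: HL
Level 1: RL, WS, WX
Level 2: AB, NE, QK, WT, ZF, ZG
Level 3: CP, FT, NN, QH
WT first appears at level 2.

2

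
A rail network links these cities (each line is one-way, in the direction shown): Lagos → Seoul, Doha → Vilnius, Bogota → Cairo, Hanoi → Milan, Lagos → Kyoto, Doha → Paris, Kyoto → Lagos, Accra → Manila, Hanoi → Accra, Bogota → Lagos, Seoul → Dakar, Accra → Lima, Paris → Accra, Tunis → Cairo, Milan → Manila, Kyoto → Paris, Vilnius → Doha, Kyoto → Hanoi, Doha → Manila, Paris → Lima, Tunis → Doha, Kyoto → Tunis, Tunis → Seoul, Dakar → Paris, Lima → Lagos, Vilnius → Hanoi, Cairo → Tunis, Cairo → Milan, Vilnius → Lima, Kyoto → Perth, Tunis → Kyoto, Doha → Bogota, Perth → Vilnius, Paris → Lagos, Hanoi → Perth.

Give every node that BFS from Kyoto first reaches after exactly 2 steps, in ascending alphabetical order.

Level 0: Kyoto
Level 1: Hanoi, Lagos, Paris, Perth, Tunis
Level 2: Accra, Cairo, Doha, Lima, Milan, Seoul, Vilnius
Level 3: Bogota, Dakar, Manila

Accra, Cairo, Doha, Lima, Milan, Seoul, Vilnius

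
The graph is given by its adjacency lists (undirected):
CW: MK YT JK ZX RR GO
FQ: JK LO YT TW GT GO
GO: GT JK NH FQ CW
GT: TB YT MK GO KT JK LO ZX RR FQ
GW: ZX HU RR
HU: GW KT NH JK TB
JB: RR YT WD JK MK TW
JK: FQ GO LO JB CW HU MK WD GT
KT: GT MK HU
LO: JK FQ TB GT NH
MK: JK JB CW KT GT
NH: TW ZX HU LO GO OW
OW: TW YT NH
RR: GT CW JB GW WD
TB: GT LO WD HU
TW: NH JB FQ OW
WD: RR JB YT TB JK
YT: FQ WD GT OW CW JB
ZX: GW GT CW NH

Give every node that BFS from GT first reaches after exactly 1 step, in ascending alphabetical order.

FQ, GO, JK, KT, LO, MK, RR, TB, YT, ZX

Level 0: GT
Level 1: FQ, GO, JK, KT, LO, MK, RR, TB, YT, ZX
Level 2: CW, GW, HU, JB, NH, OW, TW, WD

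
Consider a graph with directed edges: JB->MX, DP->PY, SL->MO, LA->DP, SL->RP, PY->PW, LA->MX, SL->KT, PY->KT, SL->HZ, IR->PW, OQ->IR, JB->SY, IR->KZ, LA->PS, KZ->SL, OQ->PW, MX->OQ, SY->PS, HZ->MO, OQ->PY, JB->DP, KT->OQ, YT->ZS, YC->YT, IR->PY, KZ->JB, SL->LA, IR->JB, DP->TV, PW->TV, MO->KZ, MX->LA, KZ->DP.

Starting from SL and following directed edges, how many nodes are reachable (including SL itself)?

17

BFS from SL visits: SL, HZ, KT, LA, MO, RP, OQ, DP, MX, PS, KZ, IR, PW, PY, TV, JB, SY
Reachable nodes: 17 of 20 total.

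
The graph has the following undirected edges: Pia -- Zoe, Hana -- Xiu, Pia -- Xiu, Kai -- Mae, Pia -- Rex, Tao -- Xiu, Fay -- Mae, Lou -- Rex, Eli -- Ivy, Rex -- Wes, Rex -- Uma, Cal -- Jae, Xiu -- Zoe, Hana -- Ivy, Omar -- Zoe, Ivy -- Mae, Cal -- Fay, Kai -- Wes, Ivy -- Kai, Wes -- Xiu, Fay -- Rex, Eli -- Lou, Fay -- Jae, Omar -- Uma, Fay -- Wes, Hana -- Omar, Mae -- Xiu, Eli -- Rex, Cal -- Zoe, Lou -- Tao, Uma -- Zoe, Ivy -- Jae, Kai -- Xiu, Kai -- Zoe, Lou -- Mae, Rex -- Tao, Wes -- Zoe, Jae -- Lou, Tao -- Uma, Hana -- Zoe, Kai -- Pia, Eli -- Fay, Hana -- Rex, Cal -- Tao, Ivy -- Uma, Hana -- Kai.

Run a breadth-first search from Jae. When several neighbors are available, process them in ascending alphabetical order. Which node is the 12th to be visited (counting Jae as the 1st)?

Visit Jae; enqueue Cal, Fay, Ivy, Lou → queue [Cal, Fay, Ivy, Lou]
Visit Cal; enqueue Tao, Zoe → queue [Fay, Ivy, Lou, Tao, Zoe]
Visit Fay; enqueue Eli, Mae, Rex, Wes → queue [Ivy, Lou, Tao, Zoe, Eli, Mae, Rex, Wes]
Visit Ivy; enqueue Hana, Kai, Uma → queue [Lou, Tao, Zoe, Eli, Mae, Rex, Wes, Hana, Kai, Uma]
Visit Lou → queue [Tao, Zoe, Eli, Mae, Rex, Wes, Hana, Kai, Uma]
Visit Tao; enqueue Xiu → queue [Zoe, Eli, Mae, Rex, Wes, Hana, Kai, Uma, Xiu]
Visit Zoe; enqueue Omar, Pia → queue [Eli, Mae, Rex, Wes, Hana, Kai, Uma, Xiu, Omar, Pia]
Visit Eli → queue [Mae, Rex, Wes, Hana, Kai, Uma, Xiu, Omar, Pia]
Visit Mae → queue [Rex, Wes, Hana, Kai, Uma, Xiu, Omar, Pia]
Visit Rex → queue [Wes, Hana, Kai, Uma, Xiu, Omar, Pia]
Visit Wes → queue [Hana, Kai, Uma, Xiu, Omar, Pia]
Visit Hana → queue [Kai, Uma, Xiu, Omar, Pia]
Visit Kai → queue [Uma, Xiu, Omar, Pia]
Visit Uma → queue [Xiu, Omar, Pia]
Visit Xiu → queue [Omar, Pia]
Visit Omar → queue [Pia]
Visit Pia → queue []

Visit order: Jae, Cal, Fay, Ivy, Lou, Tao, Zoe, Eli, Mae, Rex, Wes, Hana, Kai, Uma, Xiu, Omar, Pia

Hana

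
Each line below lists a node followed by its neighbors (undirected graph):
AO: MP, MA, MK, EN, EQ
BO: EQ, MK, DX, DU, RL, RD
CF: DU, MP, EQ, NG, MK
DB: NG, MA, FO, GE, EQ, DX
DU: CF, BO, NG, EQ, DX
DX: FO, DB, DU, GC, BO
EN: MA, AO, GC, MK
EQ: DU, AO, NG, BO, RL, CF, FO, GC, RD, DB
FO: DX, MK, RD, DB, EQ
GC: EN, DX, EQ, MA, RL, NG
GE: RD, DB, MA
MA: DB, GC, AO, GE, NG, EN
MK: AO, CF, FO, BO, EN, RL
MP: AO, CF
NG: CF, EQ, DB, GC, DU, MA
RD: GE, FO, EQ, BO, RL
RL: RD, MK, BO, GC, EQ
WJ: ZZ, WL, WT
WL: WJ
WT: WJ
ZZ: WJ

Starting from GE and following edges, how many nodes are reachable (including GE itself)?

BFS from GE visits: GE, RD, DB, MA, FO, EQ, BO, RL, NG, DX, GC, AO, EN, MK, DU, CF, MP
Reachable nodes: 17 of 21 total.

17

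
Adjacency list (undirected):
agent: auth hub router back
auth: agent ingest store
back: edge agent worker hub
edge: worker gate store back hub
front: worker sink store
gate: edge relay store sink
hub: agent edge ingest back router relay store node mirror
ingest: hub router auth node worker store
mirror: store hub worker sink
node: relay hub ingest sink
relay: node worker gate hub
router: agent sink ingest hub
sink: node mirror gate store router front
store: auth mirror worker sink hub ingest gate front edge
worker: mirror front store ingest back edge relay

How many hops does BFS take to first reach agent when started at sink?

Level 0: sink
Level 1: front, gate, mirror, node, router, store
Level 2: agent, auth, edge, hub, ingest, relay, worker
Level 3: back
agent first appears at level 2.

2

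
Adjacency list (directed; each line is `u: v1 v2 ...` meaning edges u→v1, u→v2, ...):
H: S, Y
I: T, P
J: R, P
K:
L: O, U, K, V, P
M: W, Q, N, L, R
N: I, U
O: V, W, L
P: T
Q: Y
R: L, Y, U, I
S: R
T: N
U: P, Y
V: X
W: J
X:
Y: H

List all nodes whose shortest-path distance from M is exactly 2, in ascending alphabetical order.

Level 0: M
Level 1: L, N, Q, R, W
Level 2: I, J, K, O, P, U, V, Y
Level 3: H, T, X
Level 4: S

I, J, K, O, P, U, V, Y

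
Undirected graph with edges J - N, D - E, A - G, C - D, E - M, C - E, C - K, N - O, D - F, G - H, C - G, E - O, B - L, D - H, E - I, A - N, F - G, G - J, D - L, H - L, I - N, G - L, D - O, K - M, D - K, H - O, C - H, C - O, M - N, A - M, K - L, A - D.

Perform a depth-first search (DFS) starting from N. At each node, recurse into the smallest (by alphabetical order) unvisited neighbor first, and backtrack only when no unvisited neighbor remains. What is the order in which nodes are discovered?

Visit N
N → A
A → D
D → C
C → E
E → I
E → M
M → K
K → L
L → B
L → G
G → F
G → H
H → O
G → J

N → A → D → C → E → I → M → K → L → B → G → F → H → O → J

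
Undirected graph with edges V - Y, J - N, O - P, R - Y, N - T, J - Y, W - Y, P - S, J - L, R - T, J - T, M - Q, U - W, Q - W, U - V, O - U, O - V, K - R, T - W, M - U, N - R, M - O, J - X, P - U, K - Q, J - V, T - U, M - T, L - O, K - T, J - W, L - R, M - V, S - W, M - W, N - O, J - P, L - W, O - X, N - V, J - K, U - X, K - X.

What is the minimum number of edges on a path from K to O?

Level 0: K
Level 1: J, Q, R, T, X
Level 2: L, M, N, O, P, U, V, W, Y
Level 3: S
O first appears at level 2.

2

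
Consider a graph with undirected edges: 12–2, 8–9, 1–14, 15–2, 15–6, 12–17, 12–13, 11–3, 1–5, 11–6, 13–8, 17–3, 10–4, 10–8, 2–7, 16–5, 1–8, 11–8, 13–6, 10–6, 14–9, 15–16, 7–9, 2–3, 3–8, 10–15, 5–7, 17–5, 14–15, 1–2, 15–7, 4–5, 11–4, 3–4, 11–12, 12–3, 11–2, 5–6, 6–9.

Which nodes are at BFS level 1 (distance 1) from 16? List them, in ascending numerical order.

5, 15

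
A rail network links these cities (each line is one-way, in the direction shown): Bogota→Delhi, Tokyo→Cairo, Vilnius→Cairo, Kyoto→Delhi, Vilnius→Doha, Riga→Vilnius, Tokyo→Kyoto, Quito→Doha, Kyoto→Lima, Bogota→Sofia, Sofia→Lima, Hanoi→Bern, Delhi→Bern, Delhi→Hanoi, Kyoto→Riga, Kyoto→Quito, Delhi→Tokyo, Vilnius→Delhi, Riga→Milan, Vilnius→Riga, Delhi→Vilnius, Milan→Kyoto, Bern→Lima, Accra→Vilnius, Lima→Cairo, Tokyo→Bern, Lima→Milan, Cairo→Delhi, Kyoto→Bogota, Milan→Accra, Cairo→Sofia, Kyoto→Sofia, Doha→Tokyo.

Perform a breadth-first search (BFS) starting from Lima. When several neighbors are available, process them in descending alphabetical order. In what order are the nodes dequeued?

Lima, Milan, Cairo, Kyoto, Accra, Sofia, Delhi, Riga, Quito, Bogota, Vilnius, Tokyo, Hanoi, Bern, Doha

Visit Lima; enqueue Milan, Cairo → queue [Milan, Cairo]
Visit Milan; enqueue Kyoto, Accra → queue [Cairo, Kyoto, Accra]
Visit Cairo; enqueue Sofia, Delhi → queue [Kyoto, Accra, Sofia, Delhi]
Visit Kyoto; enqueue Riga, Quito, Bogota → queue [Accra, Sofia, Delhi, Riga, Quito, Bogota]
Visit Accra; enqueue Vilnius → queue [Sofia, Delhi, Riga, Quito, Bogota, Vilnius]
Visit Sofia → queue [Delhi, Riga, Quito, Bogota, Vilnius]
Visit Delhi; enqueue Tokyo, Hanoi, Bern → queue [Riga, Quito, Bogota, Vilnius, Tokyo, Hanoi, Bern]
Visit Riga → queue [Quito, Bogota, Vilnius, Tokyo, Hanoi, Bern]
Visit Quito; enqueue Doha → queue [Bogota, Vilnius, Tokyo, Hanoi, Bern, Doha]
Visit Bogota → queue [Vilnius, Tokyo, Hanoi, Bern, Doha]
Visit Vilnius → queue [Tokyo, Hanoi, Bern, Doha]
Visit Tokyo → queue [Hanoi, Bern, Doha]
Visit Hanoi → queue [Bern, Doha]
Visit Bern → queue [Doha]
Visit Doha → queue []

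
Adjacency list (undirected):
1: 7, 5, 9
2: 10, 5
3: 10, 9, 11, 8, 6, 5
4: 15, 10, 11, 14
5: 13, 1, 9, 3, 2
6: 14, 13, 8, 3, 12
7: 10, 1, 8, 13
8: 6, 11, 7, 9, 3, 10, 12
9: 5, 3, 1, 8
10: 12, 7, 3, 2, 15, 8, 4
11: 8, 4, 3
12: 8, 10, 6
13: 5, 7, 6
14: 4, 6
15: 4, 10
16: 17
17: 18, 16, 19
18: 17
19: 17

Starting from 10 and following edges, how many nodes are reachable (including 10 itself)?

BFS from 10 visits: 10, 2, 3, 4, 7, 8, 12, 15, 5, 6, 9, 11, 14, 1, 13
Reachable nodes: 15 of 19 total.

15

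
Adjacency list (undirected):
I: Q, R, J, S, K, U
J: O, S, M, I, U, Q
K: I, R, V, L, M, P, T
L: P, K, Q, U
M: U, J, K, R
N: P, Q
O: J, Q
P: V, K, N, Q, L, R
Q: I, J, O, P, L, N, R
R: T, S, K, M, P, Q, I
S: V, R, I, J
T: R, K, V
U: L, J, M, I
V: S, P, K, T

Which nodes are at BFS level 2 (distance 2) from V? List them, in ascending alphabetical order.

I, J, L, M, N, Q, R

Level 0: V
Level 1: K, P, S, T
Level 2: I, J, L, M, N, Q, R
Level 3: O, U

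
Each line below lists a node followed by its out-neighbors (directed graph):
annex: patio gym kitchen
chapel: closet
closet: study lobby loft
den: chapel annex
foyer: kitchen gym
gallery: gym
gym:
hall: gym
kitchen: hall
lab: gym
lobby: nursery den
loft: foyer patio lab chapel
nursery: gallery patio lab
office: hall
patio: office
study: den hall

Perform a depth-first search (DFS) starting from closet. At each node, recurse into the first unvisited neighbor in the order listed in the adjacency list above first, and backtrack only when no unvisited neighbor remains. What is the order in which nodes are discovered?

Visit closet
closet → study
study → den
den → chapel
den → annex
annex → patio
patio → office
office → hall
hall → gym
annex → kitchen
closet → lobby
lobby → nursery
nursery → gallery
nursery → lab
closet → loft
loft → foyer

closet, study, den, chapel, annex, patio, office, hall, gym, kitchen, lobby, nursery, gallery, lab, loft, foyer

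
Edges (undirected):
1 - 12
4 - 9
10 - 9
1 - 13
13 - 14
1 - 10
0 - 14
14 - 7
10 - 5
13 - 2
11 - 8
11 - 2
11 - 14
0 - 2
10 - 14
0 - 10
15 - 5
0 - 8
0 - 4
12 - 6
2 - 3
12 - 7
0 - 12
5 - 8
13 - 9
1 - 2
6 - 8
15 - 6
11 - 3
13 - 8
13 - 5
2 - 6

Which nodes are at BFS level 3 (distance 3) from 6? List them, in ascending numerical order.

Level 0: 6
Level 1: 2, 8, 12, 15
Level 2: 0, 1, 3, 5, 7, 11, 13
Level 3: 4, 9, 10, 14

4, 9, 10, 14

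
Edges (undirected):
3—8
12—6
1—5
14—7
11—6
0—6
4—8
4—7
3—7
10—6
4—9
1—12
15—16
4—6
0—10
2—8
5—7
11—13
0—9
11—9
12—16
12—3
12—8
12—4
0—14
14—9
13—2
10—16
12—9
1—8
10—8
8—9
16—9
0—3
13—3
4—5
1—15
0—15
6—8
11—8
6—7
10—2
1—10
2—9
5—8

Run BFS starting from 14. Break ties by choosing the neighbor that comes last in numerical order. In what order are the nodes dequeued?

14 -> 9 -> 7 -> 0 -> 16 -> 12 -> 11 -> 8 -> 4 -> 2 -> 6 -> 5 -> 3 -> 15 -> 10 -> 1 -> 13

Visit 14; enqueue 9, 7, 0 → queue [9, 7, 0]
Visit 9; enqueue 16, 12, 11, 8, 4, 2 → queue [7, 0, 16, 12, 11, 8, 4, 2]
Visit 7; enqueue 6, 5, 3 → queue [0, 16, 12, 11, 8, 4, 2, 6, 5, 3]
Visit 0; enqueue 15, 10 → queue [16, 12, 11, 8, 4, 2, 6, 5, 3, 15, 10]
Visit 16 → queue [12, 11, 8, 4, 2, 6, 5, 3, 15, 10]
Visit 12; enqueue 1 → queue [11, 8, 4, 2, 6, 5, 3, 15, 10, 1]
Visit 11; enqueue 13 → queue [8, 4, 2, 6, 5, 3, 15, 10, 1, 13]
Visit 8 → queue [4, 2, 6, 5, 3, 15, 10, 1, 13]
Visit 4 → queue [2, 6, 5, 3, 15, 10, 1, 13]
Visit 2 → queue [6, 5, 3, 15, 10, 1, 13]
Visit 6 → queue [5, 3, 15, 10, 1, 13]
Visit 5 → queue [3, 15, 10, 1, 13]
Visit 3 → queue [15, 10, 1, 13]
Visit 15 → queue [10, 1, 13]
Visit 10 → queue [1, 13]
Visit 1 → queue [13]
Visit 13 → queue []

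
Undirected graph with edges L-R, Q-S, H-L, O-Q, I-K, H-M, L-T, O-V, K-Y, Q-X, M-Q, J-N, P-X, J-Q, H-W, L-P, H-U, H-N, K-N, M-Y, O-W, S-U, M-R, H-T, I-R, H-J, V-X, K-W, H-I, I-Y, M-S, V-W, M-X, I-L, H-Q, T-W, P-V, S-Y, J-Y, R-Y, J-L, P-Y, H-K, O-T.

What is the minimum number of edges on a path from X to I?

3

Level 0: X
Level 1: M, P, Q, V
Level 2: H, J, L, O, R, S, W, Y
Level 3: I, K, N, T, U
I first appears at level 3.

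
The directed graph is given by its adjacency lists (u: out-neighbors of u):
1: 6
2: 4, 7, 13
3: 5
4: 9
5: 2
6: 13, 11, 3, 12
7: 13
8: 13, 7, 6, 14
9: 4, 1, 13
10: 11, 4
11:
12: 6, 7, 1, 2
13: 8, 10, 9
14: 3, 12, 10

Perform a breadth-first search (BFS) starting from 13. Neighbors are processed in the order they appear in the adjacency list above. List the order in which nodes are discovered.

Visit 13; enqueue 8, 10, 9 → queue [8, 10, 9]
Visit 8; enqueue 7, 6, 14 → queue [10, 9, 7, 6, 14]
Visit 10; enqueue 11, 4 → queue [9, 7, 6, 14, 11, 4]
Visit 9; enqueue 1 → queue [7, 6, 14, 11, 4, 1]
Visit 7 → queue [6, 14, 11, 4, 1]
Visit 6; enqueue 3, 12 → queue [14, 11, 4, 1, 3, 12]
Visit 14 → queue [11, 4, 1, 3, 12]
Visit 11 → queue [4, 1, 3, 12]
Visit 4 → queue [1, 3, 12]
Visit 1 → queue [3, 12]
Visit 3; enqueue 5 → queue [12, 5]
Visit 12; enqueue 2 → queue [5, 2]
Visit 5 → queue [2]
Visit 2 → queue []

13 -> 8 -> 10 -> 9 -> 7 -> 6 -> 14 -> 11 -> 4 -> 1 -> 3 -> 12 -> 5 -> 2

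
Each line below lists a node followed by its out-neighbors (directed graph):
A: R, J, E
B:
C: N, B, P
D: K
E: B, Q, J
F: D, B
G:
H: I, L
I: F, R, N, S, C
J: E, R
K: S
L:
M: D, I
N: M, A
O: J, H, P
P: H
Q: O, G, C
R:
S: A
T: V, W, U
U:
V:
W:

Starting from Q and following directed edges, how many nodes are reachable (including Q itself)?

BFS from Q visits: Q, O, G, C, J, H, P, N, B, E, R, I, L, M, A, F, S, D, K
Reachable nodes: 19 of 23 total.

19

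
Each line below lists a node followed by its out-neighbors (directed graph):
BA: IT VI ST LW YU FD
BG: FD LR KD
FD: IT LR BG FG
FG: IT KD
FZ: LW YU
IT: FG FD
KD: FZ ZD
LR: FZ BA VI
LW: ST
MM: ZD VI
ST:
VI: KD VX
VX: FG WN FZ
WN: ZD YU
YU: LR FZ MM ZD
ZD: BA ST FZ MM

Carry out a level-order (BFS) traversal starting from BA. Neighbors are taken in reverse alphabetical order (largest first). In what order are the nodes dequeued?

Visit BA; enqueue YU, VI, ST, LW, IT, FD → queue [YU, VI, ST, LW, IT, FD]
Visit YU; enqueue ZD, MM, LR, FZ → queue [VI, ST, LW, IT, FD, ZD, MM, LR, FZ]
Visit VI; enqueue VX, KD → queue [ST, LW, IT, FD, ZD, MM, LR, FZ, VX, KD]
Visit ST → queue [LW, IT, FD, ZD, MM, LR, FZ, VX, KD]
Visit LW → queue [IT, FD, ZD, MM, LR, FZ, VX, KD]
Visit IT; enqueue FG → queue [FD, ZD, MM, LR, FZ, VX, KD, FG]
Visit FD; enqueue BG → queue [ZD, MM, LR, FZ, VX, KD, FG, BG]
Visit ZD → queue [MM, LR, FZ, VX, KD, FG, BG]
Visit MM → queue [LR, FZ, VX, KD, FG, BG]
Visit LR → queue [FZ, VX, KD, FG, BG]
Visit FZ → queue [VX, KD, FG, BG]
Visit VX; enqueue WN → queue [KD, FG, BG, WN]
Visit KD → queue [FG, BG, WN]
Visit FG → queue [BG, WN]
Visit BG → queue [WN]
Visit WN → queue []

BA, YU, VI, ST, LW, IT, FD, ZD, MM, LR, FZ, VX, KD, FG, BG, WN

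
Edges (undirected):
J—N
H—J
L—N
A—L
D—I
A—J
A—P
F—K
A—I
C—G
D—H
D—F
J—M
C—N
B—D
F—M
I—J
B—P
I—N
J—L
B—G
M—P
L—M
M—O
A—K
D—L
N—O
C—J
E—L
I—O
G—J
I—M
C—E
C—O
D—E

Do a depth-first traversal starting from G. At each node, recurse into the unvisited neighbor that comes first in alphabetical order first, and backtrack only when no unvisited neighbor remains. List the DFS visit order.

Visit G
G → B
B → D
D → E
E → C
C → J
J → A
A → I
I → M
M → F
F → K
M → L
L → N
N → O
M → P
J → H

G B D E C J A I M F K L N O P H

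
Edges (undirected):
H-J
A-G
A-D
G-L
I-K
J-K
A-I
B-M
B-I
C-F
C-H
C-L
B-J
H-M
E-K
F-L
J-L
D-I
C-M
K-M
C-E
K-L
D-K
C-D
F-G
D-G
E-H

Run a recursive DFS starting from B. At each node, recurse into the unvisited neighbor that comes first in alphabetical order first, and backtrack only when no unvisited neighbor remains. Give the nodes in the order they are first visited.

Visit B
B → I
I → A
A → D
D → C
C → E
E → H
H → J
J → K
K → L
L → F
F → G
K → M

B, I, A, D, C, E, H, J, K, L, F, G, M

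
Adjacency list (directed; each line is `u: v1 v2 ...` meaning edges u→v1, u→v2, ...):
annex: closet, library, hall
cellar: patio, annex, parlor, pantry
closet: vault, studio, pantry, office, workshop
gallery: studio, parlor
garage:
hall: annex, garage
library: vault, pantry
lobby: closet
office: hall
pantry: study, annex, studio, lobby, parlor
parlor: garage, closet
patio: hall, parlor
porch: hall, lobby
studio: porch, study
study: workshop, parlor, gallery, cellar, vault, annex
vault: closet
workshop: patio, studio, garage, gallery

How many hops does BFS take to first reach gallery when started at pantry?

2

Level 0: pantry
Level 1: annex, lobby, parlor, studio, study
Level 2: cellar, closet, gallery, garage, hall, library, porch, vault, workshop
Level 3: office, patio
gallery first appears at level 2.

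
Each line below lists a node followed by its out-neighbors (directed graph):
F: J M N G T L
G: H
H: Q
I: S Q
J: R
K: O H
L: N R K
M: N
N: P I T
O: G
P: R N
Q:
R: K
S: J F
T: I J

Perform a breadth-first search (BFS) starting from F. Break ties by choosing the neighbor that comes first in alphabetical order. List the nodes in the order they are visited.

F, G, J, L, M, N, T, H, R, K, I, P, Q, O, S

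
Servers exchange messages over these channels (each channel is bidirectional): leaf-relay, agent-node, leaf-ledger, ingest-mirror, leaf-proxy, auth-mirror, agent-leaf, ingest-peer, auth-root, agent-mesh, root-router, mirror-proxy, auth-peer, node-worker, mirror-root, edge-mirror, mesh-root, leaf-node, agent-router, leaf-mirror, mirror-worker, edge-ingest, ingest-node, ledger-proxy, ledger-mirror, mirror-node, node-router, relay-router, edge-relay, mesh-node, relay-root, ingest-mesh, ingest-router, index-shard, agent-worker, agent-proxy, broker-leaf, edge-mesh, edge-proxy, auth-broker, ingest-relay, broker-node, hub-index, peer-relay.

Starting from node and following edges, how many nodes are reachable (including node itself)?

16

BFS from node visits: node, worker, router, mirror, mesh, leaf, ingest, broker, agent, root, relay, proxy, ledger, edge, auth, peer
Reachable nodes: 16 of 19 total.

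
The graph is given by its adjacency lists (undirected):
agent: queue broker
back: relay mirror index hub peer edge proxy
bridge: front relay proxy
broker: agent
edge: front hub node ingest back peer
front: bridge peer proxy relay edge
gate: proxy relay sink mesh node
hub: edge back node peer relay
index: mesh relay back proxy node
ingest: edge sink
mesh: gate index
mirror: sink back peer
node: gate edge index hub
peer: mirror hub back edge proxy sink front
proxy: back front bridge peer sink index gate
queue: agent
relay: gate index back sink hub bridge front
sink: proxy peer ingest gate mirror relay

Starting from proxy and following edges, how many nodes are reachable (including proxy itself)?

BFS from proxy visits: proxy, sink, peer, index, gate, front, bridge, back, relay, mirror, ingest, hub, edge, node, mesh
Reachable nodes: 15 of 18 total.

15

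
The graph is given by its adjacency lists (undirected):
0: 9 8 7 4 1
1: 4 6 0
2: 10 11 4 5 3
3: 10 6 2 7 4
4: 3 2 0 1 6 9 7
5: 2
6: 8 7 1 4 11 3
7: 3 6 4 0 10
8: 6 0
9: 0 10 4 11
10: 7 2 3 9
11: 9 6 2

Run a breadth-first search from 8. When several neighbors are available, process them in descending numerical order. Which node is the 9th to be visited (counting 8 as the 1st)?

Visit 8; enqueue 6, 0 → queue [6, 0]
Visit 6; enqueue 11, 7, 4, 3, 1 → queue [0, 11, 7, 4, 3, 1]
Visit 0; enqueue 9 → queue [11, 7, 4, 3, 1, 9]
Visit 11; enqueue 2 → queue [7, 4, 3, 1, 9, 2]
Visit 7; enqueue 10 → queue [4, 3, 1, 9, 2, 10]
Visit 4 → queue [3, 1, 9, 2, 10]
Visit 3 → queue [1, 9, 2, 10]
Visit 1 → queue [9, 2, 10]
Visit 9 → queue [2, 10]
Visit 2; enqueue 5 → queue [10, 5]
Visit 10 → queue [5]
Visit 5 → queue []

Visit order: 8, 6, 0, 11, 7, 4, 3, 1, 9, 2, 10, 5

9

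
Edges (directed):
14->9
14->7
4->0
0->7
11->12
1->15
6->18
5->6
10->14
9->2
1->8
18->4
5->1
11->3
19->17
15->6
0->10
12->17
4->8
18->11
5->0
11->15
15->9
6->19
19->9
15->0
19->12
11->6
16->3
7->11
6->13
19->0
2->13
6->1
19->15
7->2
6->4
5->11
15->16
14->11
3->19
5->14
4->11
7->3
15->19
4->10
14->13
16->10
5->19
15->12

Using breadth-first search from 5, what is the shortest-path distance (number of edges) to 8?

2

Level 0: 5
Level 1: 0, 1, 6, 11, 14, 19
Level 2: 3, 4, 7, 8, 9, 10, 12, 13, 15, 17, 18
Level 3: 2, 16
8 first appears at level 2.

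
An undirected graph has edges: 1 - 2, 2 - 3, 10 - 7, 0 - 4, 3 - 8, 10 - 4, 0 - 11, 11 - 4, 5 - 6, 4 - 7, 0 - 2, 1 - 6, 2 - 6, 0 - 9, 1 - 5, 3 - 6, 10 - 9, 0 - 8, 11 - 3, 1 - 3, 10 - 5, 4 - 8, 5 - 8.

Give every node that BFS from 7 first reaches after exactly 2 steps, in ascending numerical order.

Level 0: 7
Level 1: 4, 10
Level 2: 0, 5, 8, 9, 11
Level 3: 1, 2, 3, 6

0, 5, 8, 9, 11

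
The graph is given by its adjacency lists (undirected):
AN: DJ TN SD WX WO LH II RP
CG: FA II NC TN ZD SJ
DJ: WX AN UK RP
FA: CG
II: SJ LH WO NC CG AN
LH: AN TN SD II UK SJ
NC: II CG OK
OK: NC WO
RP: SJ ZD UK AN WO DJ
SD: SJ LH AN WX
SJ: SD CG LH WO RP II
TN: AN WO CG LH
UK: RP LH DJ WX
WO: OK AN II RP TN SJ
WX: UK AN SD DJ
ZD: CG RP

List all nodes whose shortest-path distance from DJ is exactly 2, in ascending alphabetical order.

Level 0: DJ
Level 1: AN, RP, UK, WX
Level 2: II, LH, SD, SJ, TN, WO, ZD
Level 3: CG, NC, OK
Level 4: FA

II, LH, SD, SJ, TN, WO, ZD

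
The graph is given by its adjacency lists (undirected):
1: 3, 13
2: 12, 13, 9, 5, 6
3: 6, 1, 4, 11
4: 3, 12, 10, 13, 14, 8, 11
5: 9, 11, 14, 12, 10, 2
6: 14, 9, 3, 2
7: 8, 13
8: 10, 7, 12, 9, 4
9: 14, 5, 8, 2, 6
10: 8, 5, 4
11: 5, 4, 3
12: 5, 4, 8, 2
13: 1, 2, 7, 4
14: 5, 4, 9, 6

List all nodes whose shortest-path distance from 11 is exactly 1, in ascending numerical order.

Level 0: 11
Level 1: 3, 4, 5
Level 2: 1, 2, 6, 8, 9, 10, 12, 13, 14
Level 3: 7

3, 4, 5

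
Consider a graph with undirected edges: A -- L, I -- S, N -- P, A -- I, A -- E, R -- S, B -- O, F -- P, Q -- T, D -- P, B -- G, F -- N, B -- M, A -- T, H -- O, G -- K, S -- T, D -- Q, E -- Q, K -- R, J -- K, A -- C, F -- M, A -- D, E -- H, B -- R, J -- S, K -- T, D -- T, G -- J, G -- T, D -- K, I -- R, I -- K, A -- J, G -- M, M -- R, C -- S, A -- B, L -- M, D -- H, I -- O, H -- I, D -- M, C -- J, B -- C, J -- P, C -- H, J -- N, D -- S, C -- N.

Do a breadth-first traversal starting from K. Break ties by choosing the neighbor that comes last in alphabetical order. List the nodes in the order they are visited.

K T R J I G D S Q A M B P N C O H E L F

Visit K; enqueue T, R, J, I, G, D → queue [T, R, J, I, G, D]
Visit T; enqueue S, Q, A → queue [R, J, I, G, D, S, Q, A]
Visit R; enqueue M, B → queue [J, I, G, D, S, Q, A, M, B]
Visit J; enqueue P, N, C → queue [I, G, D, S, Q, A, M, B, P, N, C]
Visit I; enqueue O, H → queue [G, D, S, Q, A, M, B, P, N, C, O, H]
Visit G → queue [D, S, Q, A, M, B, P, N, C, O, H]
Visit D → queue [S, Q, A, M, B, P, N, C, O, H]
Visit S → queue [Q, A, M, B, P, N, C, O, H]
Visit Q; enqueue E → queue [A, M, B, P, N, C, O, H, E]
Visit A; enqueue L → queue [M, B, P, N, C, O, H, E, L]
Visit M; enqueue F → queue [B, P, N, C, O, H, E, L, F]
Visit B → queue [P, N, C, O, H, E, L, F]
Visit P → queue [N, C, O, H, E, L, F]
Visit N → queue [C, O, H, E, L, F]
Visit C → queue [O, H, E, L, F]
Visit O → queue [H, E, L, F]
Visit H → queue [E, L, F]
Visit E → queue [L, F]
Visit L → queue [F]
Visit F → queue []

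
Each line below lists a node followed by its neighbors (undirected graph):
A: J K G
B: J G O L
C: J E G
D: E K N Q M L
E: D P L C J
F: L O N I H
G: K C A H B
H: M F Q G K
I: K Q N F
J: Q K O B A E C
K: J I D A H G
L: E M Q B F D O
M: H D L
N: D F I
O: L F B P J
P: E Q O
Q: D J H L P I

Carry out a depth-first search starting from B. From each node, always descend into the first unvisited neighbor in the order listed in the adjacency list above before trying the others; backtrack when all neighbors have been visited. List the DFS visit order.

B, J, Q, D, E, P, O, L, M, H, F, N, I, K, A, G, C

Visit B
B → J
J → Q
Q → D
D → E
E → P
P → O
O → L
L → M
M → H
H → F
F → N
N → I
I → K
K → A
A → G
G → C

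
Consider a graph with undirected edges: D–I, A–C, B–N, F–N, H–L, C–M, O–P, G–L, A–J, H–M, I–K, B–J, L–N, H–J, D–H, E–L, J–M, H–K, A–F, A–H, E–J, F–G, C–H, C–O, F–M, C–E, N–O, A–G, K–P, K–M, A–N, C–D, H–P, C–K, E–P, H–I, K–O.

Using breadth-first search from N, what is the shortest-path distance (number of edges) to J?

2

Level 0: N
Level 1: A, B, F, L, O
Level 2: C, E, G, H, J, K, M, P
Level 3: D, I
J first appears at level 2.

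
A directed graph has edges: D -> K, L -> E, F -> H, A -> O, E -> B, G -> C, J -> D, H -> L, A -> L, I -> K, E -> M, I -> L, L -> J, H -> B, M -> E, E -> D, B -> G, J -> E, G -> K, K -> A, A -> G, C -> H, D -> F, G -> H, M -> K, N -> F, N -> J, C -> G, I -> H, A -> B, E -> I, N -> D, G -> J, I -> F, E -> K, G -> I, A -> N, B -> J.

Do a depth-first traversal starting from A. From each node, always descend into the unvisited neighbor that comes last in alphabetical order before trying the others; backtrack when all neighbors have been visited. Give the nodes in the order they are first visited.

A, O, N, J, E, M, K, I, L, H, B, G, C, F, D

Visit A
A → O
A → N
N → J
J → E
E → M
M → K
E → I
I → L
I → H
H → B
B → G
G → C
I → F
E → D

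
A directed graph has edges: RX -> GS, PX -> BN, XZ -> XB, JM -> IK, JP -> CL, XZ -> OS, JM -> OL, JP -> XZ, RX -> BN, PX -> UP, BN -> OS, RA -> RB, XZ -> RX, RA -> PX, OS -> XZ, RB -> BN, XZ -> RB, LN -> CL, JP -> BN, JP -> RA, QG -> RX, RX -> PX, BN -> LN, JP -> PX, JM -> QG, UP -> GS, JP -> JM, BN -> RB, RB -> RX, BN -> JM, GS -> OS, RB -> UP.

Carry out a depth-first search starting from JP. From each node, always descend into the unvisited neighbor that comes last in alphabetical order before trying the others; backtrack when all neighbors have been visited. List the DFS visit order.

JP, XZ, XB, RX, PX, UP, GS, OS, BN, RB, LN, CL, JM, QG, OL, IK, RA

Visit JP
JP → XZ
XZ → XB
XZ → RX
RX → PX
PX → UP
UP → GS
GS → OS
PX → BN
BN → RB
BN → LN
LN → CL
BN → JM
JM → QG
JM → OL
JM → IK
JP → RA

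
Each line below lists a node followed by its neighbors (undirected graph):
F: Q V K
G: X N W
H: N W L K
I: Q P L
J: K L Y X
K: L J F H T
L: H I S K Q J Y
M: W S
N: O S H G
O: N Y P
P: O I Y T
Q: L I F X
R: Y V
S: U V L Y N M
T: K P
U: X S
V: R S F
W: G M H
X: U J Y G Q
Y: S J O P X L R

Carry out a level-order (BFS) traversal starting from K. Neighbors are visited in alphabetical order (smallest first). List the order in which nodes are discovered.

K -> F -> H -> J -> L -> T -> Q -> V -> N -> W -> X -> Y -> I -> S -> P -> R -> G -> O -> M -> U

Visit K; enqueue F, H, J, L, T → queue [F, H, J, L, T]
Visit F; enqueue Q, V → queue [H, J, L, T, Q, V]
Visit H; enqueue N, W → queue [J, L, T, Q, V, N, W]
Visit J; enqueue X, Y → queue [L, T, Q, V, N, W, X, Y]
Visit L; enqueue I, S → queue [T, Q, V, N, W, X, Y, I, S]
Visit T; enqueue P → queue [Q, V, N, W, X, Y, I, S, P]
Visit Q → queue [V, N, W, X, Y, I, S, P]
Visit V; enqueue R → queue [N, W, X, Y, I, S, P, R]
Visit N; enqueue G, O → queue [W, X, Y, I, S, P, R, G, O]
Visit W; enqueue M → queue [X, Y, I, S, P, R, G, O, M]
Visit X; enqueue U → queue [Y, I, S, P, R, G, O, M, U]
Visit Y → queue [I, S, P, R, G, O, M, U]
Visit I → queue [S, P, R, G, O, M, U]
Visit S → queue [P, R, G, O, M, U]
Visit P → queue [R, G, O, M, U]
Visit R → queue [G, O, M, U]
Visit G → queue [O, M, U]
Visit O → queue [M, U]
Visit M → queue [U]
Visit U → queue []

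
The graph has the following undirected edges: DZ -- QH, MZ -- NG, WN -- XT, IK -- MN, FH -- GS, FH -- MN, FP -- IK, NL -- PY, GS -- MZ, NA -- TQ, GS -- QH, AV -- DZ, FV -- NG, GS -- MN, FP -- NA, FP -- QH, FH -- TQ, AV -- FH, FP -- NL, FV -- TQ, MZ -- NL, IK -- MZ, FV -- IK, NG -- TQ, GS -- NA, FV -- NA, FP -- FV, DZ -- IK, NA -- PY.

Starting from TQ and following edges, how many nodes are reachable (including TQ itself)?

BFS from TQ visits: TQ, FH, FV, NA, NG, AV, GS, MN, FP, IK, PY, MZ, DZ, QH, NL
Reachable nodes: 15 of 17 total.

15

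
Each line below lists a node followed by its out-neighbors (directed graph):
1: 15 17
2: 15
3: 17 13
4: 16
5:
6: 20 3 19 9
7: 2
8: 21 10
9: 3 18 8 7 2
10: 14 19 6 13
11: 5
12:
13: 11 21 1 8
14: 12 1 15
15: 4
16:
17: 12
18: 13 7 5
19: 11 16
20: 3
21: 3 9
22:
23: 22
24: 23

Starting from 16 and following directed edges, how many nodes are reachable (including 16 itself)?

BFS from 16 visits: 16
Reachable nodes: 1 of 24 total.

1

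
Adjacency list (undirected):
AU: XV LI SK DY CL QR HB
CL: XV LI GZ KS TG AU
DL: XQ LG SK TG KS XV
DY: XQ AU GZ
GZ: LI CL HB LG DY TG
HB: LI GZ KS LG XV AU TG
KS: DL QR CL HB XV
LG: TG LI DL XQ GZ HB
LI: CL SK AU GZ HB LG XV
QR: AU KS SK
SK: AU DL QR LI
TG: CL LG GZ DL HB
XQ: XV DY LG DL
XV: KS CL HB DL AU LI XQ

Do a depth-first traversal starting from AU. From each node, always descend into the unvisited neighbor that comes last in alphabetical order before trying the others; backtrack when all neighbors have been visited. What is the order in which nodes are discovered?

AU -> XV -> XQ -> LG -> TG -> HB -> LI -> SK -> QR -> KS -> DL -> CL -> GZ -> DY

Visit AU
AU → XV
XV → XQ
XQ → LG
LG → TG
TG → HB
HB → LI
LI → SK
SK → QR
QR → KS
KS → DL
KS → CL
CL → GZ
GZ → DY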